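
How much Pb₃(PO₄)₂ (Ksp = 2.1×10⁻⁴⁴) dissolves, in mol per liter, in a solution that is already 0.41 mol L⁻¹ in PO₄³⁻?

1.7×10⁻¹⁵ M

Pb₃(PO₄)₂(s) ⇌ 3 Pb²⁺(aq) + 2 PO₄³⁻(aq)
With PO₄³⁻ already at 0.41 mol L⁻¹ and s small, take [PO₄³⁻] ≈ 0.41 mol L⁻¹ and [Pb²⁺] = 3s.
Ksp = [Pb²⁺]^3[PO₄³⁻]^2 = (3s)^3(0.41)^2
(3s)^3 = 2.1×10⁻⁴⁴ / (0.41)^2 = 1.2×10⁻⁴³
s = 1.7×10⁻¹⁵ mol L⁻¹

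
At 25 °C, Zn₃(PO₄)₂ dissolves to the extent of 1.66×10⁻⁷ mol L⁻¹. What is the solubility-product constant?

Ksp = 1.36×10⁻³²

Zn₃(PO₄)₂(s) ⇌ 3 Zn²⁺(aq) + 2 PO₄³⁻(aq)
If s mol/L of Zn₃(PO₄)₂ dissolves, [Zn²⁺] = 3s and [PO₄³⁻] = 2s.
Ksp = [Zn²⁺]^3[PO₄³⁻]^2 = (3s)^3 · (2s)^2 = 108s^5
Ksp = 108 × (1.66×10⁻⁷)^5 = 1.36×10⁻³²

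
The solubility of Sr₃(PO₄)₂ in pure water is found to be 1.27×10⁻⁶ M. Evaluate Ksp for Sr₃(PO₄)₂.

Ksp = 3.57×10⁻²⁸

Sr₃(PO₄)₂(s) ⇌ 3 Sr²⁺(aq) + 2 PO₄³⁻(aq)
For each mole of Sr₃(PO₄)₂ that dissolves per liter, [Sr²⁺] = 3s and [PO₄³⁻] = 2s; let s denote this solubility.
Ksp = [Sr²⁺]^3[PO₄³⁻]^2 = (3s)^3 · (2s)^2 = 108s^5
Ksp = 108 × (1.27×10⁻⁶)^5 = 3.57×10⁻²⁸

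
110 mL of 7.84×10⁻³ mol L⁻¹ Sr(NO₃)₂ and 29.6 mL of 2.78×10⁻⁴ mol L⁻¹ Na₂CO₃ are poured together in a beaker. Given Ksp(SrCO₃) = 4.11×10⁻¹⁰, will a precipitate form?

Yes

After mixing, V = 110 mL + 29.6 mL = 139.6 mL.
[Sr²⁺] = (7.84×10⁻³)(110)/139.6 = 6.18×10⁻³ mol L⁻¹
[CO₃²⁻] = (2.78×10⁻⁴)(29.6)/139.6 = 5.89×10⁻⁵ mol L⁻¹
Q = [Sr²⁺][CO₃²⁻] = 3.64×10⁻⁷
Q = 3.64×10⁻⁷ > Ksp = 4.11×10⁻¹⁰, so the solution is supersaturated and SrCO₃ precipitates.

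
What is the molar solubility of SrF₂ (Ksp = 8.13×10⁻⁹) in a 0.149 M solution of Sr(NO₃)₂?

1.17×10⁻⁴ M

SrF₂(s) ⇌ Sr²⁺(aq) + 2 F⁻(aq)
With Sr²⁺ already at 0.149 M and s small, take [Sr²⁺] ≈ 0.149 M and [F⁻] = 2s.
Ksp = [Sr²⁺][F⁻]^2 = (0.149)(2s)^2
(2s)^2 = 8.13×10⁻⁹ / (0.149) = 5.46×10⁻⁸
s = 1.17×10⁻⁴ M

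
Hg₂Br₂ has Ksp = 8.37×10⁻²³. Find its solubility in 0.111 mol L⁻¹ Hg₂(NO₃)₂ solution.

1.37×10⁻¹¹ M

Hg₂Br₂(s) ⇌ Hg₂²⁺(aq) + 2 Br⁻(aq)
Hg₂²⁺ is already present at 0.111 mol L⁻¹. If s mol/L of Hg₂Br₂ dissolves, [Br⁻] = 2s while [Hg₂²⁺] ≈ 0.111 mol L⁻¹.
Ksp = [Hg₂²⁺][Br⁻]^2 = (0.111)(2s)^2
(2s)^2 = 8.37×10⁻²³ / (0.111) = 7.54×10⁻²²
s = 1.37×10⁻¹¹ mol L⁻¹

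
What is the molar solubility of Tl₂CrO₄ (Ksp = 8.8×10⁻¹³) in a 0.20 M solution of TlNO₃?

2.2×10⁻¹¹ M

Tl₂CrO₄(s) ⇌ 2 Tl⁺(aq) + CrO₄²⁻(aq)
Let s be the solubility of Tl₂CrO₄ here. The common ion gives [Tl⁺] ≈ 0.20 M, and [CrO₄²⁻] = s.
Ksp = [Tl⁺]^2[CrO₄²⁻] = (0.20)^2s
s = 8.8×10⁻¹³ / (0.20)^2 = 2.2×10⁻¹¹
s = 2.2×10⁻¹¹ M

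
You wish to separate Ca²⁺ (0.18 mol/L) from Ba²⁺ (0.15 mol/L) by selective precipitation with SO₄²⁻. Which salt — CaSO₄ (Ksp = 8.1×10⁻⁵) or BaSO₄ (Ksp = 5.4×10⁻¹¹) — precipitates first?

BaSO₄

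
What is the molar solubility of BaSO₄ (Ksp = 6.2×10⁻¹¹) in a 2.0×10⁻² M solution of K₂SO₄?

BaSO₄(s) ⇌ Ba²⁺(aq) + SO₄²⁻(aq)
The solution already contains SO₄²⁻ at 2.0×10⁻² M. Let s be the molar solubility of BaSO₄.
[SO₄²⁻] ≈ 2.0×10⁻² M (common ion dominates); [Ba²⁺] = s.
Ksp = [Ba²⁺][SO₄²⁻] = s(2.0×10⁻²)
s = 6.2×10⁻¹¹ / (2.0×10⁻²) = 3.1×10⁻⁹
s = 3.1×10⁻⁹ M

3.1×10⁻⁹ M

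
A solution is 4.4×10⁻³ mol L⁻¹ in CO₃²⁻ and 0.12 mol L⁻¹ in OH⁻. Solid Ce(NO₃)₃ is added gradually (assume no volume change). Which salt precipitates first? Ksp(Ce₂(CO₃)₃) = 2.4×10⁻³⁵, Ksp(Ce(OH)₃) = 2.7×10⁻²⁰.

Each salt precipitates once Q = Ksp for that salt.
For Ce₂(CO₃)₃: [Ce³⁺] = (Ksp/[CO₃²⁻]^3)^(1/2) = 1.7×10⁻¹⁴ mol L⁻¹
For Ce(OH)₃: [Ce³⁺] = (Ksp/[OH⁻]^3) = 1.6×10⁻¹⁷ mol L⁻¹
Ce(OH)₃ requires the lower [Ce³⁺], so it precipitates first.

Ce(OH)₃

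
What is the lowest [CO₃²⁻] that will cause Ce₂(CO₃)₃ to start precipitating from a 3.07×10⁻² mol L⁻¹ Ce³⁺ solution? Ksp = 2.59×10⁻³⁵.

3.02×10⁻¹¹ M

Precipitation begins when Q = Ksp.
Ce₂(CO₃)₃(s) ⇌ 2 Ce³⁺(aq) + 3 CO₃²⁻(aq)
Ksp = [Ce³⁺]^2[CO₃²⁻]^3 = [CO₃²⁻]^3(3.07×10⁻²)^2
[CO₃²⁻]^3 = 2.59×10⁻³⁵ / (3.07×10⁻²)^2 = 2.75×10⁻³²
[CO₃²⁻] = 3.02×10⁻¹¹ mol L⁻¹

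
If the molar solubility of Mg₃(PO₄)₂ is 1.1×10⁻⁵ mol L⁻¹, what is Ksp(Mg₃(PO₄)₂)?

Mg₃(PO₄)₂(s) ⇌ 3 Mg²⁺(aq) + 2 PO₄³⁻(aq)
If s mol/L of Mg₃(PO₄)₂ dissolves, [Mg²⁺] = 3s and [PO₄³⁻] = 2s.
Ksp = [Mg²⁺]^3[PO₄³⁻]^2 = (3s)^3 · (2s)^2 = 108s^5
Ksp = 108 × (1.1×10⁻⁵)^5 = 1.7×10⁻²³

Ksp = 1.7×10⁻²³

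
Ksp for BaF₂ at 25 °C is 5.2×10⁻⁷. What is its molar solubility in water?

BaF₂(s) ⇌ Ba²⁺(aq) + 2 F⁻(aq)
With molar solubility s: [Ba²⁺] = s, [F⁻] = 2s.
Ksp = [Ba²⁺][F⁻]^2 = s · (2s)^2 = 4s^3
4s^3 = 5.2×10⁻⁷  ⇒  s^3 = 1.3×10⁻⁷
Taking the 3rd root, s = 5.1×10⁻³ M.

5.1×10⁻³ M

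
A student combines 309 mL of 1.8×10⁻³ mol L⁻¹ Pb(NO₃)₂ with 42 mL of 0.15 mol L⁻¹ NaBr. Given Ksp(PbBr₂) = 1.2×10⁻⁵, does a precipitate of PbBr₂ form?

No

Total volume after mixing = 309 + 42 = 351 mL.
[Pb²⁺] = (1.8×10⁻³)(309)/351 = 1.6×10⁻³ mol L⁻¹
[Br⁻] = (0.15)(42)/351 = 1.8×10⁻² mol L⁻¹
Q = [Pb²⁺][Br⁻]^2 = 5.1×10⁻⁷
Q = 5.1×10⁻⁷ < Ksp = 1.2×10⁻⁵, so the solution is unsaturated and no precipitate forms.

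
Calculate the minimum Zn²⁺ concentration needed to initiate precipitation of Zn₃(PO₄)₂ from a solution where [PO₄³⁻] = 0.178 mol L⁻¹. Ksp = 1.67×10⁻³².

The threshold for precipitation is Q = Ksp.
Zn₃(PO₄)₂(s) ⇌ 3 Zn²⁺(aq) + 2 PO₄³⁻(aq)
Ksp = [Zn²⁺]^3[PO₄³⁻]^2 = [Zn²⁺]^3(0.178)^2
[Zn²⁺]^3 = 1.67×10⁻³² / (0.178)^2 = 5.27×10⁻³¹
[Zn²⁺] = 8.08×10⁻¹¹ mol L⁻¹

8.08×10⁻¹¹ M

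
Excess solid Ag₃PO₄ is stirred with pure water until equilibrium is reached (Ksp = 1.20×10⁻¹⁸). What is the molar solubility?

Ag₃PO₄(s) ⇌ 3 Ag⁺(aq) + PO₄³⁻(aq)
Call the molar solubility s, so that [Ag⁺] = 3s and [PO₄³⁻] = s.
Ksp = [Ag⁺]^3[PO₄³⁻] = (3s)^3 · s = 27s^4
27s^4 = 1.20×10⁻¹⁸  ⇒  s^4 = 4.44×10⁻²⁰
s = 1.45×10⁻⁵ mol/L

1.45×10⁻⁵ M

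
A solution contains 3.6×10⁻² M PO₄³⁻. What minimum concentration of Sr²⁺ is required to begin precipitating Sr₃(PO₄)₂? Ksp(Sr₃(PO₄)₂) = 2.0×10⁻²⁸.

5.4×10⁻⁹ M

Precipitation begins when Q = Ksp.
Sr₃(PO₄)₂(s) ⇌ 3 Sr²⁺(aq) + 2 PO₄³⁻(aq)
Ksp = [Sr²⁺]^3[PO₄³⁻]^2 = [Sr²⁺]^3(3.6×10⁻²)^2
[Sr²⁺]^3 = 2.0×10⁻²⁸ / (3.6×10⁻²)^2 = 1.5×10⁻²⁵
[Sr²⁺] = 5.4×10⁻⁹ M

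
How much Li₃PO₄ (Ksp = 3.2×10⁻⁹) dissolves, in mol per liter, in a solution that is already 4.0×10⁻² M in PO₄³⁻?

1.4×10⁻³ M

Li₃PO₄(s) ⇌ 3 Li⁺(aq) + PO₄³⁻(aq)
Let s be the solubility of Li₃PO₄ here. The common ion gives [PO₄³⁻] ≈ 4.0×10⁻² M, and [Li⁺] = 3s.
Ksp = [Li⁺]^3[PO₄³⁻] = (3s)^3(4.0×10⁻²)
(3s)^3 = 3.2×10⁻⁹ / (4.0×10⁻²) = 8.0×10⁻⁸
s = 1.4×10⁻³ M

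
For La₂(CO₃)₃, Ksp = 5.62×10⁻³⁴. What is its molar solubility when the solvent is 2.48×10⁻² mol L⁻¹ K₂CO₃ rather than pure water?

La₂(CO₃)₃(s) ⇌ 2 La³⁺(aq) + 3 CO₃²⁻(aq)
Let s be the solubility of La₂(CO₃)₃ here. The common ion gives [CO₃²⁻] ≈ 2.48×10⁻² mol L⁻¹, and [La³⁺] = 2s.
Ksp = [La³⁺]^2[CO₃²⁻]^3 = (2s)^2(2.48×10⁻²)^3
(2s)^2 = 5.62×10⁻³⁴ / (2.48×10⁻²)^3 = 3.68×10⁻²⁹
s = 3.04×10⁻¹⁵ mol L⁻¹

3.04×10⁻¹⁵ M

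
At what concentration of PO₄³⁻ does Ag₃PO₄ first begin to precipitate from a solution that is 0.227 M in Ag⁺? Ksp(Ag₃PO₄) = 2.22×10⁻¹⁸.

1.90×10⁻¹⁶ M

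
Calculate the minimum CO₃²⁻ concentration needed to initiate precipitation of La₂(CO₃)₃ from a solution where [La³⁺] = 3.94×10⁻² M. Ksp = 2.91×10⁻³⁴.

Each salt precipitates once Q = Ksp for that salt.
La₂(CO₃)₃(s) ⇌ 2 La³⁺(aq) + 3 CO₃²⁻(aq)
Ksp = [La³⁺]^2[CO₃²⁻]^3 = [CO₃²⁻]^3(3.94×10⁻²)^2
[CO₃²⁻]^3 = 2.91×10⁻³⁴ / (3.94×10⁻²)^2 = 1.87×10⁻³¹
[CO₃²⁻] = 5.72×10⁻¹¹ M

5.72×10⁻¹¹ M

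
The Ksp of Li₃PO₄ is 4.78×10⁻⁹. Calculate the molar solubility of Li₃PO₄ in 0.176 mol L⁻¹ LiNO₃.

Li₃PO₄(s) ⇌ 3 Li⁺(aq) + PO₄³⁻(aq)
Li⁺ is already present at 0.176 mol L⁻¹. If s mol/L of Li₃PO₄ dissolves, [PO₄³⁻] = s while [Li⁺] ≈ 0.176 mol L⁻¹.
Ksp = [Li⁺]^3[PO₄³⁻] = (0.176)^3s
s = 4.78×10⁻⁹ / (0.176)^3 = 8.77×10⁻⁷
s = 8.77×10⁻⁷ mol L⁻¹

8.77×10⁻⁷ M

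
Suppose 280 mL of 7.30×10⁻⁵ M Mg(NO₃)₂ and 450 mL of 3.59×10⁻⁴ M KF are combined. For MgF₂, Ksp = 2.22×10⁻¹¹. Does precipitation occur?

The combined volume is 730 mL.
[Mg²⁺] = (7.30×10⁻⁵)(280)/730 = 2.80×10⁻⁵ M
[F⁻] = (3.59×10⁻⁴)(450)/730 = 2.21×10⁻⁴ M
Q = [Mg²⁺][F⁻]^2 = 1.37×10⁻¹²
Q < Ksp (1.37×10⁻¹² vs 2.22×10⁻¹¹); the solution remains unsaturated and no precipitate forms.

No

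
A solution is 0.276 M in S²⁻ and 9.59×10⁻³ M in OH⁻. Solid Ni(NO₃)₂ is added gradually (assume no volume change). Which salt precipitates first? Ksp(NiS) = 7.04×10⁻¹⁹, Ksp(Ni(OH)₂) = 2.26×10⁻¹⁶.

A salt starts to precipitate once the ion product Q reaches its Ksp.
For NiS: [Ni²⁺] = (Ksp/[S²⁻]) = 2.55×10⁻¹⁸ M
For Ni(OH)₂: [Ni²⁺] = (Ksp/[OH⁻]^2) = 2.46×10⁻¹² M
The smaller threshold [Ni²⁺] is reached first, so NiS precipitates first.

NiS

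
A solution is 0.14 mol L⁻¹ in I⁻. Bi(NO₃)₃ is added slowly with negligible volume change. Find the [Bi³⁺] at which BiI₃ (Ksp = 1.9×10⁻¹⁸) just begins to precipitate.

Precipitation begins when Q = Ksp.
BiI₃(s) ⇌ Bi³⁺(aq) + 3 I⁻(aq)
Ksp = [Bi³⁺][I⁻]^3 = [Bi³⁺](0.14)^3
[Bi³⁺] = 1.9×10⁻¹⁸ / (0.14)^3 = 6.9×10⁻¹⁶
[Bi³⁺] = 6.9×10⁻¹⁶ mol L⁻¹

6.9×10⁻¹⁶ M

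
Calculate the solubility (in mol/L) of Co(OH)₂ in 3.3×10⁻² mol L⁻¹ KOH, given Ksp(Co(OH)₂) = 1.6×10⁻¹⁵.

Co(OH)₂(s) ⇌ Co²⁺(aq) + 2 OH⁻(aq)
Let s be the solubility of Co(OH)₂ here. The common ion gives [OH⁻] ≈ 3.3×10⁻² mol L⁻¹, and [Co²⁺] = s.
Ksp = [Co²⁺][OH⁻]^2 = s(3.3×10⁻²)^2
s = 1.6×10⁻¹⁵ / (3.3×10⁻²)^2 = 1.5×10⁻¹²
s = 1.5×10⁻¹² mol L⁻¹

1.5×10⁻¹² M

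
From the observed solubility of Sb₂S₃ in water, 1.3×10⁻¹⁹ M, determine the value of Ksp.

Ksp = 4.0×10⁻⁹³

Sb₂S₃(s) ⇌ 2 Sb³⁺(aq) + 3 S²⁻(aq)
Call the molar solubility s, so that [Sb³⁺] = 2s and [S²⁻] = 3s.
Ksp = [Sb³⁺]^2[S²⁻]^3 = (2s)^2 · (3s)^3 = 108s^5
Ksp = 108 × (1.3×10⁻¹⁹)^5 = 4.0×10⁻⁹³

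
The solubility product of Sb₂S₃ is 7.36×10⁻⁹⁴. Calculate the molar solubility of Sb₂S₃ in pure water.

9.26×10⁻²⁰ M

Sb₂S₃(s) ⇌ 2 Sb³⁺(aq) + 3 S²⁻(aq)
For each mole of Sb₂S₃ that dissolves per liter, [Sb³⁺] = 2s and [S²⁻] = 3s; let s denote this solubility.
Ksp = [Sb³⁺]^2[S²⁻]^3 = (2s)^2 · (3s)^3 = 108s^5
108s^5 = 7.36×10⁻⁹⁴  ⇒  s^5 = 6.81×10⁻⁹⁶
s = 9.26×10⁻²⁰ mol/L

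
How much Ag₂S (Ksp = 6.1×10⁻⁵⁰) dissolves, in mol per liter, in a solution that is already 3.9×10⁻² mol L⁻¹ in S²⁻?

6.3×10⁻²⁵ M

Ag₂S(s) ⇌ 2 Ag⁺(aq) + S²⁻(aq)
Let s be the solubility of Ag₂S here. The common ion gives [S²⁻] ≈ 3.9×10⁻² mol L⁻¹, and [Ag⁺] = 2s.
Ksp = [Ag⁺]^2[S²⁻] = (2s)^2(3.9×10⁻²)
(2s)^2 = 6.1×10⁻⁵⁰ / (3.9×10⁻²) = 1.6×10⁻⁴⁸
s = 6.3×10⁻²⁵ mol L⁻¹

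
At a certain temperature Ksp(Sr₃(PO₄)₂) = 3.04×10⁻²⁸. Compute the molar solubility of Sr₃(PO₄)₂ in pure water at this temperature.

1.23×10⁻⁶ M

Sr₃(PO₄)₂(s) ⇌ 3 Sr²⁺(aq) + 2 PO₄³⁻(aq)
Call the molar solubility s, so that [Sr²⁺] = 3s and [PO₄³⁻] = 2s.
Ksp = [Sr²⁺]^3[PO₄³⁻]^2 = (3s)^3 · (2s)^2 = 108s^5
108s^5 = 3.04×10⁻²⁸  ⇒  s^5 = 2.81×10⁻³⁰
Taking the 5th root, s = 1.23×10⁻⁶ M.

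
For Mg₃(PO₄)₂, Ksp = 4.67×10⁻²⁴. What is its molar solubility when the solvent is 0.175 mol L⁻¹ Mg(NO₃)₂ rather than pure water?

1.48×10⁻¹¹ M

Mg₃(PO₄)₂(s) ⇌ 3 Mg²⁺(aq) + 2 PO₄³⁻(aq)
The solution already contains Mg²⁺ at 0.175 mol L⁻¹. Let s be the molar solubility of Mg₃(PO₄)₂.
[Mg²⁺] ≈ 0.175 mol L⁻¹ (common ion dominates); [PO₄³⁻] = 2s.
Ksp = [Mg²⁺]^3[PO₄³⁻]^2 = (0.175)^3(2s)^2
(2s)^2 = 4.67×10⁻²⁴ / (0.175)^3 = 8.71×10⁻²²
s = 1.48×10⁻¹¹ mol L⁻¹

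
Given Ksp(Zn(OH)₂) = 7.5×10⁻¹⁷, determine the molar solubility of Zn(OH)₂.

2.7×10⁻⁶ M

Zn(OH)₂(s) ⇌ Zn²⁺(aq) + 2 OH⁻(aq)
Call the molar solubility s, so that [Zn²⁺] = s and [OH⁻] = 2s.
Ksp = [Zn²⁺][OH⁻]^2 = s · (2s)^2 = 4s^3
4s^3 = 7.5×10⁻¹⁷  ⇒  s^3 = 1.9×10⁻¹⁷
s = (1.9×10⁻¹⁷)^(1/3) = 2.7×10⁻⁶ M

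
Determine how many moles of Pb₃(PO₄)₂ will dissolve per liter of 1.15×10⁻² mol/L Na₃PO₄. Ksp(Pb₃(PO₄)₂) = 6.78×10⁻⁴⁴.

2.67×10⁻¹⁴ M

Pb₃(PO₄)₂(s) ⇌ 3 Pb²⁺(aq) + 2 PO₄³⁻(aq)
Let s be the solubility of Pb₃(PO₄)₂ here. The common ion gives [PO₄³⁻] ≈ 1.15×10⁻² mol/L, and [Pb²⁺] = 3s.
Ksp = [Pb²⁺]^3[PO₄³⁻]^2 = (3s)^3(1.15×10⁻²)^2
(3s)^3 = 6.78×10⁻⁴⁴ / (1.15×10⁻²)^2 = 5.13×10⁻⁴⁰
s = 2.67×10⁻¹⁴ mol/L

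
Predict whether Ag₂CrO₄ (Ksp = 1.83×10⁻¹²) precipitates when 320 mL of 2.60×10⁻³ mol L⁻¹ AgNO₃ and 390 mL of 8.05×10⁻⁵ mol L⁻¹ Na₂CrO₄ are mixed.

Total volume after mixing = 320 + 390 = 710 mL.
[Ag⁺] = (2.60×10⁻³)(320)/710 = 1.17×10⁻³ mol L⁻¹
[CrO₄²⁻] = (8.05×10⁻⁵)(390)/710 = 4.42×10⁻⁵ mol L⁻¹
Q = [Ag⁺]^2[CrO₄²⁻] = 6.07×10⁻¹¹
Q = 6.07×10⁻¹¹ > Ksp = 1.83×10⁻¹², so the solution is supersaturated and Ag₂CrO₄ precipitates.

Yes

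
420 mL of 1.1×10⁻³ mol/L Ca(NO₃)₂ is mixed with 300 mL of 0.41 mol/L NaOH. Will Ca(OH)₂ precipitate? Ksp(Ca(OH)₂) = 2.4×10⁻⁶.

Yes

Total volume after mixing = 420 + 300 = 720 mL.
[Ca²⁺] = (1.1×10⁻³)(420)/720 = 6.4×10⁻⁴ mol/L
[OH⁻] = (0.41)(300)/720 = 0.17 mol/L
Q = [Ca²⁺][OH⁻]^2 = 1.9×10⁻⁵
Since Q (1.9×10⁻⁵) exceeds Ksp (2.4×10⁻⁶), Ca(OH)₂ will precipitate.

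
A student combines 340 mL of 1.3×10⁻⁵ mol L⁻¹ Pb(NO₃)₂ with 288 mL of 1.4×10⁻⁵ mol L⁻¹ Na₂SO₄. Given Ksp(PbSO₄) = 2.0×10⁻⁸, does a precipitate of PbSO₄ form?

After mixing, V = 340 mL + 288 mL = 628 mL.
[Pb²⁺] = (1.3×10⁻⁵)(340)/628 = 7.0×10⁻⁶ mol L⁻¹
[SO₄²⁻] = (1.4×10⁻⁵)(288)/628 = 6.4×10⁻⁶ mol L⁻¹
Q = [Pb²⁺][SO₄²⁻] = 4.5×10⁻¹¹
Q = 4.5×10⁻¹¹ < Ksp = 2.0×10⁻⁸, so the solution is unsaturated and no precipitate forms.

No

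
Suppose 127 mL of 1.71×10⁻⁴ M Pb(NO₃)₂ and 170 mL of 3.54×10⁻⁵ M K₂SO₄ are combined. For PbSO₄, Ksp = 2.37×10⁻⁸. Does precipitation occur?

No

The combined volume is 297 mL.
[Pb²⁺] = (1.71×10⁻⁴)(127)/297 = 7.31×10⁻⁵ M
[SO₄²⁻] = (3.54×10⁻⁵)(170)/297 = 2.03×10⁻⁵ M
Q = [Pb²⁺][SO₄²⁻] = 1.48×10⁻⁹
Since Q (1.48×10⁻⁹) is less than Ksp (2.37×10⁻⁸), no PbSO₄ precipitates.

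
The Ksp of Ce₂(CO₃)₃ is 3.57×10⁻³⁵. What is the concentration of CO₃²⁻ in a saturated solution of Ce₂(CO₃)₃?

1.52×10⁻⁷ M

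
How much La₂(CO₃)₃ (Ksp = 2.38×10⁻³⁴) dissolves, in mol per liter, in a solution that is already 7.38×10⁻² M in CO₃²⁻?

La₂(CO₃)₃(s) ⇌ 2 La³⁺(aq) + 3 CO₃²⁻(aq)
The solution already contains CO₃²⁻ at 7.38×10⁻² M. Let s be the molar solubility of La₂(CO₃)₃.
[CO₃²⁻] ≈ 7.38×10⁻² M (common ion dominates); [La³⁺] = 2s.
Ksp = [La³⁺]^2[CO₃²⁻]^3 = (2s)^2(7.38×10⁻²)^3
(2s)^2 = 2.38×10⁻³⁴ / (7.38×10⁻²)^3 = 5.92×10⁻³¹
s = 3.85×10⁻¹⁶ M

3.85×10⁻¹⁶ M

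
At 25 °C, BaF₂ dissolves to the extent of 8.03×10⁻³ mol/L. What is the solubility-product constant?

Ksp = 2.07×10⁻⁶

BaF₂(s) ⇌ Ba²⁺(aq) + 2 F⁻(aq)
Call the molar solubility s, so that [Ba²⁺] = s and [F⁻] = 2s.
Ksp = [Ba²⁺][F⁻]^2 = s · (2s)^2 = 4s^3
Ksp = 4 × (8.03×10⁻³)^3 = 2.07×10⁻⁶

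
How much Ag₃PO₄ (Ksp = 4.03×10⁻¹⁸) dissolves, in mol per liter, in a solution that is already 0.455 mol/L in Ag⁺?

4.28×10⁻¹⁷ M

Ag₃PO₄(s) ⇌ 3 Ag⁺(aq) + PO₄³⁻(aq)
With Ag⁺ already at 0.455 mol/L and s small, take [Ag⁺] ≈ 0.455 mol/L and [PO₄³⁻] = s.
Ksp = [Ag⁺]^3[PO₄³⁻] = (0.455)^3s
s = 4.03×10⁻¹⁸ / (0.455)^3 = 4.28×10⁻¹⁷
s = 4.28×10⁻¹⁷ mol/L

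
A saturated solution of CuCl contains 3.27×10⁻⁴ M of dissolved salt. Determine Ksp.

Ksp = 1.07×10⁻⁷

CuCl(s) ⇌ Cu⁺(aq) + Cl⁻(aq)
With molar solubility s: [Cu⁺] = s, [Cl⁻] = s.
Ksp = [Cu⁺][Cl⁻] = s · s = s^2
Ksp = (3.27×10⁻⁴)^2 = 1.07×10⁻⁷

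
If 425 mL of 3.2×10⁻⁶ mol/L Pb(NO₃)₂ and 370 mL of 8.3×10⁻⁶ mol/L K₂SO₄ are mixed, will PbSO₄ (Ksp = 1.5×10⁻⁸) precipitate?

Total volume after mixing = 425 + 370 = 795 mL.
[Pb²⁺] = (3.2×10⁻⁶)(425)/795 = 1.7×10⁻⁶ mol/L
[SO₄²⁻] = (8.3×10⁻⁶)(370)/795 = 3.9×10⁻⁶ mol/L
Q = [Pb²⁺][SO₄²⁻] = 6.6×10⁻¹²
Since Q (6.6×10⁻¹²) is less than Ksp (1.5×10⁻⁸), no PbSO₄ precipitates.

No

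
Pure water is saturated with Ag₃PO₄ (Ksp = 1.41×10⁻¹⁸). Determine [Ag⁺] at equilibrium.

Ag₃PO₄(s) ⇌ 3 Ag⁺(aq) + PO₄³⁻(aq)
Call the molar solubility s, so that [Ag⁺] = 3s and [PO₄³⁻] = s.
Ksp = [Ag⁺]^3[PO₄³⁻] = (3s)^3 · s = 27s^4 = 1.41×10⁻¹⁸
s = 1.51×10⁻⁵ mol L⁻¹
[Ag⁺] = 3s = 4.54×10⁻⁵ mol L⁻¹

4.54×10⁻⁵ M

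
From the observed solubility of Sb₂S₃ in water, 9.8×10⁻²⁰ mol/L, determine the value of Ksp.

Ksp = 9.8×10⁻⁹⁴

Sb₂S₃(s) ⇌ 2 Sb³⁺(aq) + 3 S²⁻(aq)
With molar solubility s: [Sb³⁺] = 2s, [S²⁻] = 3s.
Ksp = [Sb³⁺]^2[S²⁻]^3 = (2s)^2 · (3s)^3 = 108s^5
Ksp = 108 × (9.8×10⁻²⁰)^5 = 9.8×10⁻⁹⁴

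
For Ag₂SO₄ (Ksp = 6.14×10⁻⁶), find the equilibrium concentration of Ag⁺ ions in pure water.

Ag₂SO₄(s) ⇌ 2 Ag⁺(aq) + SO₄²⁻(aq)
If s mol/L of Ag₂SO₄ dissolves, [Ag⁺] = 2s and [SO₄²⁻] = s.
Ksp = [Ag⁺]^2[SO₄²⁻] = (2s)^2 · s = 4s^3 = 6.14×10⁻⁶
s = 1.15×10⁻² mol L⁻¹
[Ag⁺] = 2s = 2.31×10⁻² mol L⁻¹

2.31×10⁻² M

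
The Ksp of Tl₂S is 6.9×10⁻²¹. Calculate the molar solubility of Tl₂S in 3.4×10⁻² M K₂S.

2.3×10⁻¹⁰ M

Tl₂S(s) ⇌ 2 Tl⁺(aq) + S²⁻(aq)
Let s be the solubility of Tl₂S here. The common ion gives [S²⁻] ≈ 3.4×10⁻² M, and [Tl⁺] = 2s.
Ksp = [Tl⁺]^2[S²⁻] = (2s)^2(3.4×10⁻²)
(2s)^2 = 6.9×10⁻²¹ / (3.4×10⁻²) = 2.0×10⁻¹⁹
s = 2.3×10⁻¹⁰ M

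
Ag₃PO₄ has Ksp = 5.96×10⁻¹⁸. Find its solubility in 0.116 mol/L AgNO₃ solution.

3.82×10⁻¹⁵ M

Ag₃PO₄(s) ⇌ 3 Ag⁺(aq) + PO₄³⁻(aq)
Let s be the solubility of Ag₃PO₄ here. The common ion gives [Ag⁺] ≈ 0.116 mol/L, and [PO₄³⁻] = s.
Ksp = [Ag⁺]^3[PO₄³⁻] = (0.116)^3s
s = 5.96×10⁻¹⁸ / (0.116)^3 = 3.82×10⁻¹⁵
s = 3.82×10⁻¹⁵ mol/L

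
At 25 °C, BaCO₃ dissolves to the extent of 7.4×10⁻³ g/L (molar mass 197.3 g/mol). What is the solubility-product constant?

Convert to molarity: s = 7.4×10⁻³ / 197.3 = 3.751×10⁻⁵ mol/L
BaCO₃(s) ⇌ Ba²⁺(aq) + CO₃²⁻(aq)
Call the molar solubility s, so that [Ba²⁺] = s and [CO₃²⁻] = s.
Ksp = [Ba²⁺][CO₃²⁻] = s · s = s^2
Ksp = (3.751×10⁻⁵)^2 = 1.4×10⁻⁹

Ksp = 1.4×10⁻⁹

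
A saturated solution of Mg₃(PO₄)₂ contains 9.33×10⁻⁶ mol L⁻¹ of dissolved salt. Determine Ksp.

Ksp = 7.64×10⁻²⁴

Mg₃(PO₄)₂(s) ⇌ 3 Mg²⁺(aq) + 2 PO₄³⁻(aq)
Let s be the molar solubility. Then [Mg²⁺] = 3s and [PO₄³⁻] = 2s.
Ksp = [Mg²⁺]^3[PO₄³⁻]^2 = (3s)^3 · (2s)^2 = 108s^5
Ksp = 108 × (9.33×10⁻⁶)^5 = 7.64×10⁻²⁴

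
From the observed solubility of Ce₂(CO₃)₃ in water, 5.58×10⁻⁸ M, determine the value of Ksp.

Ksp = 5.84×10⁻³⁵

Ce₂(CO₃)₃(s) ⇌ 2 Ce³⁺(aq) + 3 CO₃²⁻(aq)
For each mole of Ce₂(CO₃)₃ that dissolves per liter, [Ce³⁺] = 2s and [CO₃²⁻] = 3s; let s denote this solubility.
Ksp = [Ce³⁺]^2[CO₃²⁻]^3 = (2s)^2 · (3s)^3 = 108s^5
Ksp = 108 × (5.58×10⁻⁸)^5 = 5.84×10⁻³⁵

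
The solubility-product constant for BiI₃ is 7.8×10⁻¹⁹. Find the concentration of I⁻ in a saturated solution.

3.9×10⁻⁵ M

BiI₃(s) ⇌ Bi³⁺(aq) + 3 I⁻(aq)
If s mol/L of BiI₃ dissolves, [Bi³⁺] = s and [I⁻] = 3s.
Ksp = [Bi³⁺][I⁻]^3 = s · (3s)^3 = 27s^4 = 7.8×10⁻¹⁹
s = 1.3×10⁻⁵ M
[I⁻] = 3s = 3.9×10⁻⁵ M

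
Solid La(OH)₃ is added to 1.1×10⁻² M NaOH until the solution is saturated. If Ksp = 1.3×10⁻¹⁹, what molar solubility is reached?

La(OH)₃(s) ⇌ La³⁺(aq) + 3 OH⁻(aq)
OH⁻ is already present at 1.1×10⁻² M. If s mol/L of La(OH)₃ dissolves, [La³⁺] = s while [OH⁻] ≈ 1.1×10⁻² M.
Ksp = [La³⁺][OH⁻]^3 = s(1.1×10⁻²)^3
s = 1.3×10⁻¹⁹ / (1.1×10⁻²)^3 = 9.8×10⁻¹⁴
s = 9.8×10⁻¹⁴ M

9.8×10⁻¹⁴ M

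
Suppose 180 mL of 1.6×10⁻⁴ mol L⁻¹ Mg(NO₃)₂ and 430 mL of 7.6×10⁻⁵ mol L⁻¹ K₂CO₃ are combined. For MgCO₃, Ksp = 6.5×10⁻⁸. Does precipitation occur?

Total volume after mixing = 180 + 430 = 610 mL.
[Mg²⁺] = (1.6×10⁻⁴)(180)/610 = 4.7×10⁻⁵ mol L⁻¹
[CO₃²⁻] = (7.6×10⁻⁵)(430)/610 = 5.4×10⁻⁵ mol L⁻¹
Q = [Mg²⁺][CO₃²⁻] = 2.5×10⁻⁹
Since Q (2.5×10⁻⁹) is less than Ksp (6.5×10⁻⁸), no MgCO₃ precipitates.

No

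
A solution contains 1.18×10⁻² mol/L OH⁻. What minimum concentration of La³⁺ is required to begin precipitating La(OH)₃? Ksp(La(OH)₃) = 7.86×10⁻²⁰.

4.78×10⁻¹⁴ M

Precipitation begins when Q = Ksp.
La(OH)₃(s) ⇌ La³⁺(aq) + 3 OH⁻(aq)
Ksp = [La³⁺][OH⁻]^3 = [La³⁺](1.18×10⁻²)^3
[La³⁺] = 7.86×10⁻²⁰ / (1.18×10⁻²)^3 = 4.78×10⁻¹⁴
[La³⁺] = 4.78×10⁻¹⁴ mol/L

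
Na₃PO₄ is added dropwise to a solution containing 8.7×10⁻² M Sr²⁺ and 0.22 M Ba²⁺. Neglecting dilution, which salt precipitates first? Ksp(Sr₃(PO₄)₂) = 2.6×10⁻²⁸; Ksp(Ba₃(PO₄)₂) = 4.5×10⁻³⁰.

Ba₃(PO₄)₂

A salt starts to precipitate once the ion product Q reaches its Ksp.
For Sr₃(PO₄)₂: [PO₄³⁻] = (Ksp/[Sr²⁺]^3)^(1/2) = 6.3×10⁻¹³ M
For Ba₃(PO₄)₂: [PO₄³⁻] = (Ksp/[Ba²⁺]^3)^(1/2) = 2.1×10⁻¹⁴ M
The smaller threshold [PO₄³⁻] is reached first, so Ba₃(PO₄)₂ precipitates first.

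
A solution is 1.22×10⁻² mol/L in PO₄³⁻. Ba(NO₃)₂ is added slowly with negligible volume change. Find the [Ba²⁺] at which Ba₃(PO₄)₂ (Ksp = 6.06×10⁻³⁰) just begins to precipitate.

3.44×10⁻⁹ M

Each salt precipitates once Q = Ksp for that salt.
Ba₃(PO₄)₂(s) ⇌ 3 Ba²⁺(aq) + 2 PO₄³⁻(aq)
Ksp = [Ba²⁺]^3[PO₄³⁻]^2 = [Ba²⁺]^3(1.22×10⁻²)^2
[Ba²⁺]^3 = 6.06×10⁻³⁰ / (1.22×10⁻²)^2 = 4.07×10⁻²⁶
[Ba²⁺] = 3.44×10⁻⁹ mol/L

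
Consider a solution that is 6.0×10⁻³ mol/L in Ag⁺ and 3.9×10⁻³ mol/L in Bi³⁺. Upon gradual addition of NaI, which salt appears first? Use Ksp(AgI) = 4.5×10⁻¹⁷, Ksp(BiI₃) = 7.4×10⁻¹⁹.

Precipitation of each salt begins when its ion product equals Ksp.
For AgI: [I⁻] = (Ksp/[Ag⁺]) = 7.5×10⁻¹⁵ mol/L
For BiI₃: [I⁻] = (Ksp/[Bi³⁺])^(1/3) = 5.7×10⁻⁶ mol/L
The smaller threshold [I⁻] is reached first, so AgI precipitates first.

AgI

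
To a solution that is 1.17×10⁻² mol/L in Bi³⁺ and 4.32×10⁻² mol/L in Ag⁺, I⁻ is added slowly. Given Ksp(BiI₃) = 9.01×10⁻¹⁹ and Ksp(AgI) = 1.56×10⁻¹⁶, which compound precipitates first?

Precipitation begins when Q = Ksp.
For BiI₃: [I⁻] = (Ksp/[Bi³⁺])^(1/3) = 4.25×10⁻⁶ mol/L
For AgI: [I⁻] = (Ksp/[Ag⁺]) = 3.61×10⁻¹⁵ mol/L
AgI requires the lower [I⁻], so it precipitates first.

AgI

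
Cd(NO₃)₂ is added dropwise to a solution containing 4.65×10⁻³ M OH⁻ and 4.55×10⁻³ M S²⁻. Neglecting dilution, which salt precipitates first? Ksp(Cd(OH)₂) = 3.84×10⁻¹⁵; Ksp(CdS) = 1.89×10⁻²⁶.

CdS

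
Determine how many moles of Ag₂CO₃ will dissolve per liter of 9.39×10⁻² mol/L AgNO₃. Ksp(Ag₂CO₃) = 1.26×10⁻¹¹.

1.43×10⁻⁹ M

Ag₂CO₃(s) ⇌ 2 Ag⁺(aq) + CO₃²⁻(aq)
With Ag⁺ already at 9.39×10⁻² mol/L and s small, take [Ag⁺] ≈ 9.39×10⁻² mol/L and [CO₃²⁻] = s.
Ksp = [Ag⁺]^2[CO₃²⁻] = (9.39×10⁻²)^2s
s = 1.26×10⁻¹¹ / (9.39×10⁻²)^2 = 1.43×10⁻⁹
s = 1.43×10⁻⁹ mol/L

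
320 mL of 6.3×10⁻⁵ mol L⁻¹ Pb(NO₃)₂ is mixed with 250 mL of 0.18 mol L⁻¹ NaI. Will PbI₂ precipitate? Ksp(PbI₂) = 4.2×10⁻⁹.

The combined volume is 570 mL.
[Pb²⁺] = (6.3×10⁻⁵)(320)/570 = 3.5×10⁻⁵ mol L⁻¹
[I⁻] = (0.18)(250)/570 = 7.9×10⁻² mol L⁻¹
Q = [Pb²⁺][I⁻]^2 = 2.2×10⁻⁷
Q = 2.2×10⁻⁷ > Ksp = 4.2×10⁻⁹, so the solution is supersaturated and PbI₂ precipitates.

Yes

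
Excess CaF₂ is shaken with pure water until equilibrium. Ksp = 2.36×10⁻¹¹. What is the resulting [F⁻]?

CaF₂(s) ⇌ Ca²⁺(aq) + 2 F⁻(aq)
Call the molar solubility s, so that [Ca²⁺] = s and [F⁻] = 2s.
Ksp = [Ca²⁺][F⁻]^2 = s · (2s)^2 = 4s^3 = 2.36×10⁻¹¹
s = 1.81×10⁻⁴ M
[F⁻] = 2s = 3.61×10⁻⁴ M

3.61×10⁻⁴ M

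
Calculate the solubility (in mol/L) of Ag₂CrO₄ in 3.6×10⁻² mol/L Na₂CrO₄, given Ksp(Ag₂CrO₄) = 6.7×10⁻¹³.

Ag₂CrO₄(s) ⇌ 2 Ag⁺(aq) + CrO₄²⁻(aq)
With CrO₄²⁻ already at 3.6×10⁻² mol/L and s small, take [CrO₄²⁻] ≈ 3.6×10⁻² mol/L and [Ag⁺] = 2s.
Ksp = [Ag⁺]^2[CrO₄²⁻] = (2s)^2(3.6×10⁻²)
(2s)^2 = 6.7×10⁻¹³ / (3.6×10⁻²) = 1.9×10⁻¹¹
s = 2.2×10⁻⁶ mol/L

2.2×10⁻⁶ M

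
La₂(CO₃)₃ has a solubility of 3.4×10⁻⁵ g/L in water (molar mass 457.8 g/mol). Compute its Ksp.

Ksp = 2.4×10⁻³⁴

Molar solubility s = (3.4×10⁻⁵ g/L) / (457.8 g/mol) = 7.427×10⁻⁸ mol/L
La₂(CO₃)₃(s) ⇌ 2 La³⁺(aq) + 3 CO₃²⁻(aq)
Let s be the molar solubility. Then [La³⁺] = 2s and [CO₃²⁻] = 3s.
Ksp = [La³⁺]^2[CO₃²⁻]^3 = (2s)^2 · (3s)^3 = 108s^5
Ksp = 108 × (7.427×10⁻⁸)^5 = 2.4×10⁻³⁴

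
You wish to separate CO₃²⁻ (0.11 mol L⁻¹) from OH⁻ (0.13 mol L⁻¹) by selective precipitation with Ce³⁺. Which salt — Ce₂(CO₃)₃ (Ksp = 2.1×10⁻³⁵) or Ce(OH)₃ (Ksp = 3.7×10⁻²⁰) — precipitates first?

A salt starts to precipitate once the ion product Q reaches its Ksp.
For Ce₂(CO₃)₃: [Ce³⁺] = (Ksp/[CO₃²⁻]^3)^(1/2) = 1.3×10⁻¹⁶ mol L⁻¹
For Ce(OH)₃: [Ce³⁺] = (Ksp/[OH⁻]^3) = 1.7×10⁻¹⁷ mol L⁻¹
Ce(OH)₃ requires the lower [Ce³⁺], so it precipitates first.

Ce(OH)₃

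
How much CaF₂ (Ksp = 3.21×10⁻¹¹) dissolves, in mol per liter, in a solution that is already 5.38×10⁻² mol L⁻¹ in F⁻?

CaF₂(s) ⇌ Ca²⁺(aq) + 2 F⁻(aq)
Let s be the solubility of CaF₂ here. The common ion gives [F⁻] ≈ 5.38×10⁻² mol L⁻¹, and [Ca²⁺] = s.
Ksp = [Ca²⁺][F⁻]^2 = s(5.38×10⁻²)^2
s = 3.21×10⁻¹¹ / (5.38×10⁻²)^2 = 1.11×10⁻⁸
s = 1.11×10⁻⁸ mol L⁻¹

1.11×10⁻⁸ M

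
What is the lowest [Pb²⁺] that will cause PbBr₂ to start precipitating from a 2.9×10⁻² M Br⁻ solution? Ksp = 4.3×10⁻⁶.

5.1×10⁻³ M

Precipitation of each salt begins when its ion product equals Ksp.
PbBr₂(s) ⇌ Pb²⁺(aq) + 2 Br⁻(aq)
Ksp = [Pb²⁺][Br⁻]^2 = [Pb²⁺](2.9×10⁻²)^2
[Pb²⁺] = 4.3×10⁻⁶ / (2.9×10⁻²)^2 = 5.1×10⁻³
[Pb²⁺] = 5.1×10⁻³ M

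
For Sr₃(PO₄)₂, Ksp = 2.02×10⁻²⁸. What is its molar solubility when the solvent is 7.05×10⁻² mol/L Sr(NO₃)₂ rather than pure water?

Sr₃(PO₄)₂(s) ⇌ 3 Sr²⁺(aq) + 2 PO₄³⁻(aq)
Sr²⁺ is already present at 7.05×10⁻² mol/L. If s mol/L of Sr₃(PO₄)₂ dissolves, [PO₄³⁻] = 2s while [Sr²⁺] ≈ 7.05×10⁻² mol/L.
Ksp = [Sr²⁺]^3[PO₄³⁻]^2 = (7.05×10⁻²)^3(2s)^2
(2s)^2 = 2.02×10⁻²⁸ / (7.05×10⁻²)^3 = 5.76×10⁻²⁵
s = 3.80×10⁻¹³ mol/L

3.80×10⁻¹³ M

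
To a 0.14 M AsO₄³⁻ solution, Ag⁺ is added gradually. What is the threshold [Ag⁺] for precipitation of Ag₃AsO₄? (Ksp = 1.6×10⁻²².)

1.0×10⁻⁷ M

Each salt precipitates once Q = Ksp for that salt.
Ag₃AsO₄(s) ⇌ 3 Ag⁺(aq) + AsO₄³⁻(aq)
Ksp = [Ag⁺]^3[AsO₄³⁻] = [Ag⁺]^3(0.14)
[Ag⁺]^3 = 1.6×10⁻²² / (0.14) = 1.1×10⁻²¹
[Ag⁺] = 1.0×10⁻⁷ M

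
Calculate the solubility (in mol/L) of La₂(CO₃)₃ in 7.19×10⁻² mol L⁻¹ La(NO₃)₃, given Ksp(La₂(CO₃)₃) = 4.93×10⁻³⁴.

La₂(CO₃)₃(s) ⇌ 2 La³⁺(aq) + 3 CO₃²⁻(aq)
La³⁺ is already present at 7.19×10⁻² mol L⁻¹. If s mol/L of La₂(CO₃)₃ dissolves, [CO₃²⁻] = 3s while [La³⁺] ≈ 7.19×10⁻² mol L⁻¹.
Ksp = [La³⁺]^2[CO₃²⁻]^3 = (7.19×10⁻²)^2(3s)^3
(3s)^3 = 4.93×10⁻³⁴ / (7.19×10⁻²)^2 = 9.54×10⁻³²
s = 1.52×10⁻¹¹ mol L⁻¹

1.52×10⁻¹¹ M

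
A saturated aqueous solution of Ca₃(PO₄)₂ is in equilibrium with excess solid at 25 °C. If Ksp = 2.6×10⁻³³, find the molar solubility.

Ca₃(PO₄)₂(s) ⇌ 3 Ca²⁺(aq) + 2 PO₄³⁻(aq)
Call the molar solubility s, so that [Ca²⁺] = 3s and [PO₄³⁻] = 2s.
Ksp = [Ca²⁺]^3[PO₄³⁻]^2 = (3s)^3 · (2s)^2 = 108s^5
108s^5 = 2.6×10⁻³³  ⇒  s^5 = 2.4×10⁻³⁵
Taking the 5th root, s = 1.2×10⁻⁷ mol/L.

1.2×10⁻⁷ M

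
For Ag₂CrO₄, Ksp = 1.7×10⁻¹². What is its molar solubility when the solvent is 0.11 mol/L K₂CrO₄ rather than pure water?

2.0×10⁻⁶ M

Ag₂CrO₄(s) ⇌ 2 Ag⁺(aq) + CrO₄²⁻(aq)
CrO₄²⁻ is already present at 0.11 mol/L. If s mol/L of Ag₂CrO₄ dissolves, [Ag⁺] = 2s while [CrO₄²⁻] ≈ 0.11 mol/L.
Ksp = [Ag⁺]^2[CrO₄²⁻] = (2s)^2(0.11)
(2s)^2 = 1.7×10⁻¹² / (0.11) = 1.5×10⁻¹¹
s = 2.0×10⁻⁶ mol/L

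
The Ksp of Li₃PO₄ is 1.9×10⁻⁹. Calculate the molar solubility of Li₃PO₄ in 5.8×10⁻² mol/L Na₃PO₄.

1.1×10⁻³ M

Li₃PO₄(s) ⇌ 3 Li⁺(aq) + PO₄³⁻(aq)
PO₄³⁻ is already present at 5.8×10⁻² mol/L. If s mol/L of Li₃PO₄ dissolves, [Li⁺] = 3s while [PO₄³⁻] ≈ 5.8×10⁻² mol/L.
Ksp = [Li⁺]^3[PO₄³⁻] = (3s)^3(5.8×10⁻²)
(3s)^3 = 1.9×10⁻⁹ / (5.8×10⁻²) = 3.3×10⁻⁸
s = 1.1×10⁻³ mol/L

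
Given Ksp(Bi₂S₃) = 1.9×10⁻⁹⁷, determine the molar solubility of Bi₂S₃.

1.8×10⁻²⁰ M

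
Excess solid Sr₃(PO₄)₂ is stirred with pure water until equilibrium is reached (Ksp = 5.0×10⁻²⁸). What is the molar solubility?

Sr₃(PO₄)₂(s) ⇌ 3 Sr²⁺(aq) + 2 PO₄³⁻(aq)
If s mol/L of Sr₃(PO₄)₂ dissolves, [Sr²⁺] = 3s and [PO₄³⁻] = 2s.
Ksp = [Sr²⁺]^3[PO₄³⁻]^2 = (3s)^3 · (2s)^2 = 108s^5
108s^5 = 5.0×10⁻²⁸  ⇒  s^5 = 4.6×10⁻³⁰
Taking the 5th root, s = 1.4×10⁻⁶ mol L⁻¹.

1.4×10⁻⁶ M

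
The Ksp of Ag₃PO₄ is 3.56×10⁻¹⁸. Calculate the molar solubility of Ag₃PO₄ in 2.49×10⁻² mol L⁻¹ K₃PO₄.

Ag₃PO₄(s) ⇌ 3 Ag⁺(aq) + PO₄³⁻(aq)
PO₄³⁻ is already present at 2.49×10⁻² mol L⁻¹. If s mol/L of Ag₃PO₄ dissolves, [Ag⁺] = 3s while [PO₄³⁻] ≈ 2.49×10⁻² mol L⁻¹.
Ksp = [Ag⁺]^3[PO₄³⁻] = (3s)^3(2.49×10⁻²)
(3s)^3 = 3.56×10⁻¹⁸ / (2.49×10⁻²) = 1.43×10⁻¹⁶
s = 1.74×10⁻⁶ mol L⁻¹

1.74×10⁻⁶ M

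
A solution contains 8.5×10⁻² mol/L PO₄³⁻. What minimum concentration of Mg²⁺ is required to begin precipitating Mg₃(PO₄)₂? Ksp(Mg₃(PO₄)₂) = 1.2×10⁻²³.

1.2×10⁻⁷ M

The threshold for precipitation is Q = Ksp.
Mg₃(PO₄)₂(s) ⇌ 3 Mg²⁺(aq) + 2 PO₄³⁻(aq)
Ksp = [Mg²⁺]^3[PO₄³⁻]^2 = [Mg²⁺]^3(8.5×10⁻²)^2
[Mg²⁺]^3 = 1.2×10⁻²³ / (8.5×10⁻²)^2 = 1.7×10⁻²¹
[Mg²⁺] = 1.2×10⁻⁷ mol/L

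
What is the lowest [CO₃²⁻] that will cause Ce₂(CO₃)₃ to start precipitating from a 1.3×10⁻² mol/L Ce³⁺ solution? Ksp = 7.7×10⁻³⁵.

Precipitation of each salt begins when its ion product equals Ksp.
Ce₂(CO₃)₃(s) ⇌ 2 Ce³⁺(aq) + 3 CO₃²⁻(aq)
Ksp = [Ce³⁺]^2[CO₃²⁻]^3 = [CO₃²⁻]^3(1.3×10⁻²)^2
[CO₃²⁻]^3 = 7.7×10⁻³⁵ / (1.3×10⁻²)^2 = 4.6×10⁻³¹
[CO₃²⁻] = 7.7×10⁻¹¹ mol/L

7.7×10⁻¹¹ M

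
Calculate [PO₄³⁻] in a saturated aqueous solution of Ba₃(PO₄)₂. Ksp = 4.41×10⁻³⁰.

1.05×10⁻⁶ M

Ba₃(PO₄)₂(s) ⇌ 3 Ba²⁺(aq) + 2 PO₄³⁻(aq)
Let s be the molar solubility. Then [Ba²⁺] = 3s and [PO₄³⁻] = 2s.
Ksp = [Ba²⁺]^3[PO₄³⁻]^2 = (3s)^3 · (2s)^2 = 108s^5 = 4.41×10⁻³⁰
s = 5.27×10⁻⁷ mol L⁻¹
[PO₄³⁻] = 2s = 1.05×10⁻⁶ mol L⁻¹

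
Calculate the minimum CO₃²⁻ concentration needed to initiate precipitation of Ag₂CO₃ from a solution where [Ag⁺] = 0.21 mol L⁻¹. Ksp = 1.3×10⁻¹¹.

A salt starts to precipitate once the ion product Q reaches its Ksp.
Ag₂CO₃(s) ⇌ 2 Ag⁺(aq) + CO₃²⁻(aq)
Ksp = [Ag⁺]^2[CO₃²⁻] = [CO₃²⁻](0.21)^2
[CO₃²⁻] = 1.3×10⁻¹¹ / (0.21)^2 = 2.9×10⁻¹⁰
[CO₃²⁻] = 2.9×10⁻¹⁰ mol L⁻¹

2.9×10⁻¹⁰ M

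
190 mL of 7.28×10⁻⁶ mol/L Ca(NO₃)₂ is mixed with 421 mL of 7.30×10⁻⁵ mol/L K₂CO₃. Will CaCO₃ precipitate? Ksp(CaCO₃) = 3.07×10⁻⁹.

No

The combined volume is 611 mL.
[Ca²⁺] = (7.28×10⁻⁶)(190)/611 = 2.26×10⁻⁶ mol/L
[CO₃²⁻] = (7.30×10⁻⁵)(421)/611 = 5.03×10⁻⁵ mol/L
Q = [Ca²⁺][CO₃²⁻] = 1.14×10⁻¹⁰
Q < Ksp (1.14×10⁻¹⁰ vs 3.07×10⁻⁹); the solution remains unsaturated and no precipitate forms.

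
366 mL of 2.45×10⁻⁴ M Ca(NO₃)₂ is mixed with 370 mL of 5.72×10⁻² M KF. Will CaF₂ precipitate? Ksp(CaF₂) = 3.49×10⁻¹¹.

Yes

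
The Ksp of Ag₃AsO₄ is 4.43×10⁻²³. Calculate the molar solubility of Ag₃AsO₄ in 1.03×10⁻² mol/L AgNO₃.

Ag₃AsO₄(s) ⇌ 3 Ag⁺(aq) + AsO₄³⁻(aq)
Ag⁺ is already present at 1.03×10⁻² mol/L. If s mol/L of Ag₃AsO₄ dissolves, [AsO₄³⁻] = s while [Ag⁺] ≈ 1.03×10⁻² mol/L.
Ksp = [Ag⁺]^3[AsO₄³⁻] = (1.03×10⁻²)^3s
s = 4.43×10⁻²³ / (1.03×10⁻²)^3 = 4.05×10⁻¹⁷
s = 4.05×10⁻¹⁷ mol/L

4.05×10⁻¹⁷ M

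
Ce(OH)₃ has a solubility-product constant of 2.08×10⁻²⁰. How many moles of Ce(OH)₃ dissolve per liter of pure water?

5.27×10⁻⁶ M

Ce(OH)₃(s) ⇌ Ce³⁺(aq) + 3 OH⁻(aq)
Let s be the molar solubility. Then [Ce³⁺] = s and [OH⁻] = 3s.
Ksp = [Ce³⁺][OH⁻]^3 = s · (3s)^3 = 27s^4
27s^4 = 2.08×10⁻²⁰  ⇒  s^4 = 7.70×10⁻²²
s = (7.70×10⁻²²)^(1/4) = 5.27×10⁻⁶ M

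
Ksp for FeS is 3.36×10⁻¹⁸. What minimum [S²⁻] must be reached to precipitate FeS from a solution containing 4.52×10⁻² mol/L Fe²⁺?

7.43×10⁻¹⁷ M

The threshold for precipitation is Q = Ksp.
FeS(s) ⇌ Fe²⁺(aq) + S²⁻(aq)
Ksp = [Fe²⁺][S²⁻] = [S²⁻](4.52×10⁻²)
[S²⁻] = 3.36×10⁻¹⁸ / (4.52×10⁻²) = 7.43×10⁻¹⁷
[S²⁻] = 7.43×10⁻¹⁷ mol/L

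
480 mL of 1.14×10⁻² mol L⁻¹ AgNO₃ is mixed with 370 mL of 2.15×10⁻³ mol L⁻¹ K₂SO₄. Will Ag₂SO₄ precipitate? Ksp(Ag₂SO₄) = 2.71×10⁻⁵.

No

Total volume after mixing = 480 + 370 = 850 mL.
[Ag⁺] = (1.14×10⁻²)(480)/850 = 6.44×10⁻³ mol L⁻¹
[SO₄²⁻] = (2.15×10⁻³)(370)/850 = 9.36×10⁻⁴ mol L⁻¹
Q = [Ag⁺]^2[SO₄²⁻] = 3.88×10⁻⁸
Q < Ksp (3.88×10⁻⁸ vs 2.71×10⁻⁵); the solution remains unsaturated and no precipitate forms.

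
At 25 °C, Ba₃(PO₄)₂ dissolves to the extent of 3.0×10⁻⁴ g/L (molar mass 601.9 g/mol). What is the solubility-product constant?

Ksp = 3.3×10⁻³⁰

Molar solubility s = (3.0×10⁻⁴ g/L) / (601.9 g/mol) = 4.984×10⁻⁷ mol/L
Ba₃(PO₄)₂(s) ⇌ 3 Ba²⁺(aq) + 2 PO₄³⁻(aq)
Call the molar solubility s, so that [Ba²⁺] = 3s and [PO₄³⁻] = 2s.
Ksp = [Ba²⁺]^3[PO₄³⁻]^2 = (3s)^3 · (2s)^2 = 108s^5
Ksp = 108 × (4.984×10⁻⁷)^5 = 3.3×10⁻³⁰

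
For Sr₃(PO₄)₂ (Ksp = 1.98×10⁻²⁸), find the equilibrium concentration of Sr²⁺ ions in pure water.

3.39×10⁻⁶ M

Sr₃(PO₄)₂(s) ⇌ 3 Sr²⁺(aq) + 2 PO₄³⁻(aq)
Let s be the molar solubility. Then [Sr²⁺] = 3s and [PO₄³⁻] = 2s.
Ksp = [Sr²⁺]^3[PO₄³⁻]^2 = (3s)^3 · (2s)^2 = 108s^5 = 1.98×10⁻²⁸
s = 1.13×10⁻⁶ M
[Sr²⁺] = 3s = 3.39×10⁻⁶ M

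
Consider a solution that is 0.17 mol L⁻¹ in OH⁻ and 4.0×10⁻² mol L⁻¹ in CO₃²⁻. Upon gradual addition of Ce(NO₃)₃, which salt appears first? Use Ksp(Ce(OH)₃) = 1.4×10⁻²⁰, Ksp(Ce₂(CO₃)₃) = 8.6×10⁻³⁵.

A salt starts to precipitate once the ion product Q reaches its Ksp.
For Ce(OH)₃: [Ce³⁺] = (Ksp/[OH⁻]^3) = 2.8×10⁻¹⁸ mol L⁻¹
For Ce₂(CO₃)₃: [Ce³⁺] = (Ksp/[CO₃²⁻]^3)^(1/2) = 1.2×10⁻¹⁵ mol L⁻¹
Since Ce(OH)₃ needs less Ce³⁺ to reach saturation, it precipitates first.

Ce(OH)₃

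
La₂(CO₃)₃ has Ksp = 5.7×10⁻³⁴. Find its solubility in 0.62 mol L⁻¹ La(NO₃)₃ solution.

La₂(CO₃)₃(s) ⇌ 2 La³⁺(aq) + 3 CO₃²⁻(aq)
The solution already contains La³⁺ at 0.62 mol L⁻¹. Let s be the molar solubility of La₂(CO₃)₃.
[La³⁺] ≈ 0.62 mol L⁻¹ (common ion dominates); [CO₃²⁻] = 3s.
Ksp = [La³⁺]^2[CO₃²⁻]^3 = (0.62)^2(3s)^3
(3s)^3 = 5.7×10⁻³⁴ / (0.62)^2 = 1.5×10⁻³³
s = 3.8×10⁻¹² mol L⁻¹

3.8×10⁻¹² M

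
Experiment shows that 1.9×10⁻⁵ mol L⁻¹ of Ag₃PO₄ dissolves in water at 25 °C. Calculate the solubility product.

Ag₃PO₄(s) ⇌ 3 Ag⁺(aq) + PO₄³⁻(aq)
If s mol/L of Ag₃PO₄ dissolves, [Ag⁺] = 3s and [PO₄³⁻] = s.
Ksp = [Ag⁺]^3[PO₄³⁻] = (3s)^3 · s = 27s^4
Ksp = 27 × (1.9×10⁻⁵)^4 = 3.5×10⁻¹⁸

Ksp = 3.5×10⁻¹⁸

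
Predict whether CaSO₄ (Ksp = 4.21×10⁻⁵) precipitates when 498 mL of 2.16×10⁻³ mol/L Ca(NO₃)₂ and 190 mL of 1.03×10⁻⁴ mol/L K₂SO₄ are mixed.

No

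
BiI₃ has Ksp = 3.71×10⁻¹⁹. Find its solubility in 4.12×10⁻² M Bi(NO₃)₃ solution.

6.93×10⁻⁷ M

BiI₃(s) ⇌ Bi³⁺(aq) + 3 I⁻(aq)
With Bi³⁺ already at 4.12×10⁻² M and s small, take [Bi³⁺] ≈ 4.12×10⁻² M and [I⁻] = 3s.
Ksp = [Bi³⁺][I⁻]^3 = (4.12×10⁻²)(3s)^3
(3s)^3 = 3.71×10⁻¹⁹ / (4.12×10⁻²) = 9.00×10⁻¹⁸
s = 6.93×10⁻⁷ M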